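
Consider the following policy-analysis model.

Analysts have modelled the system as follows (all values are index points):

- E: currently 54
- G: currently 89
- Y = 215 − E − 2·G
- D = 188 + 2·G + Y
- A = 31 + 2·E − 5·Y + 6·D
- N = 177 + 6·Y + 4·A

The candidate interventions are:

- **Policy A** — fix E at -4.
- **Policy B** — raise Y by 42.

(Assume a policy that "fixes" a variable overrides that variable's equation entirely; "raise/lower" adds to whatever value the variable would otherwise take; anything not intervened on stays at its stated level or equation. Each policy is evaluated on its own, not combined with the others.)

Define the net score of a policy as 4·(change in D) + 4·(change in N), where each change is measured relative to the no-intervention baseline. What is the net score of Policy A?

696

Baseline:
  E = 54
  G = 89
  Y = 215 − 54 − 2·89 = -17
  D = 188 + 2·89 + (-17) = 349
  A = 31 + 2·54 − 5·(-17) + 6·349 = 2318
  N = 177 + 6·(-17) + 4·2318 = 9347
Policy A (E := -4):
  E = -4
  G = 89
  Y = 215 − (-4) − 2·89 = 41
  D = 188 + 2·89 + 41 = 407
  A = 31 + 2·(-4) − 5·41 + 6·407 = 2260
  N = 177 + 6·41 + 4·2260 = 9463
ΔD = 407 − 349 = 58; ΔN = 9463 − 9347 = 116
Score = 4·58 + 4·116 = 696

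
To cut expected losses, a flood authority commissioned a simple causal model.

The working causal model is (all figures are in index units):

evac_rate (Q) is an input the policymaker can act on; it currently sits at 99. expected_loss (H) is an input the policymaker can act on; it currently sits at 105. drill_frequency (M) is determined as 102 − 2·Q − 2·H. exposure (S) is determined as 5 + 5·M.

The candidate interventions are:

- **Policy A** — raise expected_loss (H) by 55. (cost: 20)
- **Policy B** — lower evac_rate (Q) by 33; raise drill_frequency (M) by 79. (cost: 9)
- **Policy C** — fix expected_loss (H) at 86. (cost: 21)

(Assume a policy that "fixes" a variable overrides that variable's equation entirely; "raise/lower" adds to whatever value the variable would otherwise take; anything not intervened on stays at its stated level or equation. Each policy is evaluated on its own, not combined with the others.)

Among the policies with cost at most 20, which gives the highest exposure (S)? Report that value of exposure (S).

Policy A (H + 55):
  Q = 99
  H = 105 + 55 = 160
  M = 102 − 2·99 − 2·160 = -416
  S = 5 + 5·(-416) = -2075
Policy B (Q − 33, M + 79):
  Q = 99 − 33 = 66
  H = 105
  M = 102 − 2·66 − 2·105 (+79 from intervention) = -161
  S = 5 + 5·(-161) = -800
Comparing — Policy A: S=-2075, Policy B: S=-800. Highest is -800 (Policy B).

-800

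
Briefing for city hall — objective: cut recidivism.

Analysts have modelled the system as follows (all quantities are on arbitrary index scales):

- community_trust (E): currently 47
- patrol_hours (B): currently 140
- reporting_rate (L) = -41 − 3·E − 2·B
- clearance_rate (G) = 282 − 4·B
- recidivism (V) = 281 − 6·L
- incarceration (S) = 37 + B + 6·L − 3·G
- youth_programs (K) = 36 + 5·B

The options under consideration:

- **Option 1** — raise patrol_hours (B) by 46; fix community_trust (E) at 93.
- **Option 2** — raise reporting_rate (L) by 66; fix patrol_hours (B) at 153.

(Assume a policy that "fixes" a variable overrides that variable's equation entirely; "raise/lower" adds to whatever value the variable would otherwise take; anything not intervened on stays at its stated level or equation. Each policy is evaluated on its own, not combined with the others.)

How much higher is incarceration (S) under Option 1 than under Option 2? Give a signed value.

Option 1 (B + 46, E := 93):
  E = 93
  B = 140 + 46 = 186
  L = -41 − 3·93 − 2·186 = -692
  G = 282 − 4·186 = -462
  S = 37 + 186 + 6·(-692) − 3·(-462) = -2543
Option 2 (L + 66, B := 153):
  E = 47
  B = 153
  L = -41 − 3·47 − 2·153 (+66 from intervention) = -422
  G = 282 − 4·153 = -330
  S = 37 + 153 + 6·(-422) − 3·(-330) = -1352
S: -2543 − (-1352) = -1191

-1191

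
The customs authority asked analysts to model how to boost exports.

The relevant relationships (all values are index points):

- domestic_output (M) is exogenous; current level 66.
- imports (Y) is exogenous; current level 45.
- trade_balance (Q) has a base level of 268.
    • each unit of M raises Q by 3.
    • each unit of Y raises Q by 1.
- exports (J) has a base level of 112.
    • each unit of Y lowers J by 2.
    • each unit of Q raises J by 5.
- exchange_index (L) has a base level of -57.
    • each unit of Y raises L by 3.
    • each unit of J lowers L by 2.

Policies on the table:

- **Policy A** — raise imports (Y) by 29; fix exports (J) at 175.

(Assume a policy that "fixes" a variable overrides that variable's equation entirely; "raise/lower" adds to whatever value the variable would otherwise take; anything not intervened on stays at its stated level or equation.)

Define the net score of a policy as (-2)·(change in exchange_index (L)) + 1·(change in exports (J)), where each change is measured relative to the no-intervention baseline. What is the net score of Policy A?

-12184

Baseline:
  M = 66
  Y = 45
  Q = 268 + 3·66 + 45 = 511
  J = 112 − 2·45 + 5·511 = 2577
  L = -57 + 3·45 − 2·2577 = -5076
Policy A (Y + 29, J := 175):
  M = 66
  Y = 45 + 29 = 74
  Q = 268 + 3·66 + 74 = 540
  J = 175
  L = -57 + 3·74 − 2·175 = -185
ΔL = -185 − (-5076) = 4891; ΔJ = 175 − 2577 = -2402
Score = (-2)·4891 + 1·(-2402) = -12184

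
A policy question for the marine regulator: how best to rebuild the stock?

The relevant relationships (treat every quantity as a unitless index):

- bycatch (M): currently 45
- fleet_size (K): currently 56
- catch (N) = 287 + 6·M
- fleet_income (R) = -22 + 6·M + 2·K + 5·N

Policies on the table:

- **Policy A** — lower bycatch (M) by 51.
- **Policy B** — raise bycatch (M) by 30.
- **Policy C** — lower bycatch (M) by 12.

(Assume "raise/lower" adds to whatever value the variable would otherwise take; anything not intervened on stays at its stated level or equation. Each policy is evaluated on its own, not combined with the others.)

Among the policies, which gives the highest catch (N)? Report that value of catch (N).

Policy A (M − 51):
  M = 45 − 51 = -6
  N = 287 + 6·(-6) = 251
Policy B (M + 30):
  M = 45 + 30 = 75
  N = 287 + 6·75 = 737
Policy C (M − 12):
  M = 45 − 12 = 33
  N = 287 + 6·33 = 485
Comparing — Policy A: N=251, Policy B: N=737, Policy C: N=485. Highest is 737 (Policy B).

737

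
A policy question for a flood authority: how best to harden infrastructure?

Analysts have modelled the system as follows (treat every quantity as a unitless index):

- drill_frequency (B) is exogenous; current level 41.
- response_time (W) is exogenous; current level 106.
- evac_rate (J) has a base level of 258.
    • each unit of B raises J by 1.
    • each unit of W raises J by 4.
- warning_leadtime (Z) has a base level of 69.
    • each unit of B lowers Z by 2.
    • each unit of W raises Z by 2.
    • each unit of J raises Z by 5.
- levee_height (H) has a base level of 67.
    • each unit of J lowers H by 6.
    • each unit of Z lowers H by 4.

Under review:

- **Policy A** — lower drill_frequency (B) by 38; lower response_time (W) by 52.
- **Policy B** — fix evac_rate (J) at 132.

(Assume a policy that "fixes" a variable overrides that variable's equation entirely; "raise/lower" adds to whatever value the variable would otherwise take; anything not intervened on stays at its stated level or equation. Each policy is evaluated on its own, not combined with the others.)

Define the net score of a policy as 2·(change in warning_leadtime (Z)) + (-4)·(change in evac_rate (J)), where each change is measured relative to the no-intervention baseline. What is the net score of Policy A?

-1532

Baseline:
  B = 41
  W = 106
  J = 258 + 41 + 4·106 = 723
  Z = 69 − 2·41 + 2·106 + 5·723 = 3814
Policy A (B − 38, W − 52):
  B = 41 − 38 = 3
  W = 106 − 52 = 54
  J = 258 + 3 + 4·54 = 477
  Z = 69 − 2·3 + 2·54 + 5·477 = 2556
ΔZ = 2556 − 3814 = -1258; ΔJ = 477 − 723 = -246
Score = 2·(-1258) + (-4)·(-246) = -1532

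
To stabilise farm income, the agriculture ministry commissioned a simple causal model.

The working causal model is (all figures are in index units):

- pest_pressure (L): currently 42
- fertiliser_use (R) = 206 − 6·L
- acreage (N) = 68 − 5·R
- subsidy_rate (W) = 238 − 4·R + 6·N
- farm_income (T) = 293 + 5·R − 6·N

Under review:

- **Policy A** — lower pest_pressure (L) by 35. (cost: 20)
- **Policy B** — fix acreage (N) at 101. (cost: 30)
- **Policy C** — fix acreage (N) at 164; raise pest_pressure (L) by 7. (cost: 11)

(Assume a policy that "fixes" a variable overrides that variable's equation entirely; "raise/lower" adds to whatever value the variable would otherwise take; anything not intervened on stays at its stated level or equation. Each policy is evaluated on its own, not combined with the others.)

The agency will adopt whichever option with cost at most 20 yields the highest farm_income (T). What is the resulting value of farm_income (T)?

5625

Policy A (L − 35):
  L = 42 − 35 = 7
  R = 206 − 6·7 = 164
  N = 68 − 5·164 = -752
  T = 293 + 5·164 − 6·(-752) = 5625
Policy C (N := 164, L + 7):
  L = 42 + 7 = 49
  R = 206 − 6·49 = -88
  N = 164
  T = 293 + 5·(-88) − 6·164 = -1131
Comparing — Policy A: T=5625, Policy C: T=-1131. Highest is 5625 (Policy A).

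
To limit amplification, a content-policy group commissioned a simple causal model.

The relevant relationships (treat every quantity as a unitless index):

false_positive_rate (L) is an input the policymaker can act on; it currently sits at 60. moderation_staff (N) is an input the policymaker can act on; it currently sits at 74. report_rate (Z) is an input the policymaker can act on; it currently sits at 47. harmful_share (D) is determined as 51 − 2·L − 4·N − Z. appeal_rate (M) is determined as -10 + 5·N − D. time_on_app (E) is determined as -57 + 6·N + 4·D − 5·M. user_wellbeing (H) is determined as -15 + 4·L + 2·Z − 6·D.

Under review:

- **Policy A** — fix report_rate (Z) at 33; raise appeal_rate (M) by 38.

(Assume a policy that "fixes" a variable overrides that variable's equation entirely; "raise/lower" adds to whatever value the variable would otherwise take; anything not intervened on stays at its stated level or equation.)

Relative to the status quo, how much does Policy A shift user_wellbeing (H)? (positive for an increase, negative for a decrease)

Baseline:
  L = 60
  N = 74
  Z = 47
  D = 51 − 2·60 − 4·74 − 47 = -412
  H = -15 + 4·60 + 2·47 − 6·(-412) = 2791
Policy A (Z := 33, M + 38):
  L = 60
  N = 74
  Z = 33
  D = 51 − 2·60 − 4·74 − 33 = -398
  H = -15 + 4·60 + 2·33 − 6·(-398) = 2679
Change in H: 2679 − 2791 = -112

-112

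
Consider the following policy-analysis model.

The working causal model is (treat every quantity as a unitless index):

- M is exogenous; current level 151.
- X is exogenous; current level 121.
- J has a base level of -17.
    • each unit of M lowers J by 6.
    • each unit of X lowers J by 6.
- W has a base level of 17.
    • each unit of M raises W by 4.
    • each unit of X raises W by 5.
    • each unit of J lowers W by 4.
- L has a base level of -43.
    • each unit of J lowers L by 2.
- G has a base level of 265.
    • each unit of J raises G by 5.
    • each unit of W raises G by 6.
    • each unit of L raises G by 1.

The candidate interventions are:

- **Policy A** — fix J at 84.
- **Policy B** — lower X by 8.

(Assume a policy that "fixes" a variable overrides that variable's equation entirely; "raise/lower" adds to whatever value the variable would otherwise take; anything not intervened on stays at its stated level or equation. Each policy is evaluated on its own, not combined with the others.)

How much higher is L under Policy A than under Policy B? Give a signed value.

-3370

Policy A (J := 84):
  M = 151
  X = 121
  J = 84
  L = -43 − 2·84 = -211
Policy B (X − 8):
  M = 151
  X = 121 − 8 = 113
  J = -17 − 6·151 − 6·113 = -1601
  L = -43 − 2·(-1601) = 3159
L: -211 − 3159 = -3370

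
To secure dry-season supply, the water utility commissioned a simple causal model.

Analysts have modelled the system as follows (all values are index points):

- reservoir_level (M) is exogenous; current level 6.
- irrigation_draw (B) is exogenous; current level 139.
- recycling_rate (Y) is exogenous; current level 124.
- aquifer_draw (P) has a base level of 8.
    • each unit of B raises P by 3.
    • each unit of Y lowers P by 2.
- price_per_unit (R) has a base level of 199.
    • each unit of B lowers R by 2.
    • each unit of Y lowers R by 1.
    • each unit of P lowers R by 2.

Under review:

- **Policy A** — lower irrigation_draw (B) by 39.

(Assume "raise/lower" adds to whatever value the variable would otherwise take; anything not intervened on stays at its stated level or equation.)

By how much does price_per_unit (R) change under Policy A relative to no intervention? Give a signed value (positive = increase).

312

Baseline:
  B = 139
  Y = 124
  P = 8 + 3·139 − 2·124 = 177
  R = 199 − 2·139 − 124 − 2·177 = -557
Policy A (B − 39):
  B = 139 − 39 = 100
  Y = 124
  P = 8 + 3·100 − 2·124 = 60
  R = 199 − 2·100 − 124 − 2·60 = -245
Change in R: -245 − (-557) = 312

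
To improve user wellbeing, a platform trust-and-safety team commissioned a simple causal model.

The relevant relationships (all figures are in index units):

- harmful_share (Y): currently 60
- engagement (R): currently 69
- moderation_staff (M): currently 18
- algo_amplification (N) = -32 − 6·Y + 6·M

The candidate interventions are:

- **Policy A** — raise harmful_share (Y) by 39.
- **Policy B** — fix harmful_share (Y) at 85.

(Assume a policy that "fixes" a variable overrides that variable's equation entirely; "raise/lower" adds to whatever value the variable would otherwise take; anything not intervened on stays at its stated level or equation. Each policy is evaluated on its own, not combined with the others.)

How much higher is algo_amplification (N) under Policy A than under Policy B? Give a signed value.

Policy A (Y + 39):
  Y = 60 + 39 = 99
  M = 18
  N = -32 − 6·99 + 6·18 = -518
Policy B (Y := 85):
  Y = 85
  M = 18
  N = -32 − 6·85 + 6·18 = -434
N: -518 − (-434) = -84

-84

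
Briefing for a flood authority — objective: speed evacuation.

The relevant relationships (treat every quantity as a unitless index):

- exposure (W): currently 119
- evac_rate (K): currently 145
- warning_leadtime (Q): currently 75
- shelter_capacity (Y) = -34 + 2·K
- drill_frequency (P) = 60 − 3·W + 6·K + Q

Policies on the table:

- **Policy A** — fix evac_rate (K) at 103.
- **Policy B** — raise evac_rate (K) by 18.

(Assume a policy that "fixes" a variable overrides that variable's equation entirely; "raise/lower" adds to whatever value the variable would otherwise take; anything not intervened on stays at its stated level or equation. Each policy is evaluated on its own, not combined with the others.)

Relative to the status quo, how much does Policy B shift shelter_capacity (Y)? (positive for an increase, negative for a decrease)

36

Baseline:
  K = 145
  Y = -34 + 2·145 = 256
Policy B (K + 18):
  K = 145 + 18 = 163
  Y = -34 + 2·163 = 292
Change in Y: 292 − 256 = 36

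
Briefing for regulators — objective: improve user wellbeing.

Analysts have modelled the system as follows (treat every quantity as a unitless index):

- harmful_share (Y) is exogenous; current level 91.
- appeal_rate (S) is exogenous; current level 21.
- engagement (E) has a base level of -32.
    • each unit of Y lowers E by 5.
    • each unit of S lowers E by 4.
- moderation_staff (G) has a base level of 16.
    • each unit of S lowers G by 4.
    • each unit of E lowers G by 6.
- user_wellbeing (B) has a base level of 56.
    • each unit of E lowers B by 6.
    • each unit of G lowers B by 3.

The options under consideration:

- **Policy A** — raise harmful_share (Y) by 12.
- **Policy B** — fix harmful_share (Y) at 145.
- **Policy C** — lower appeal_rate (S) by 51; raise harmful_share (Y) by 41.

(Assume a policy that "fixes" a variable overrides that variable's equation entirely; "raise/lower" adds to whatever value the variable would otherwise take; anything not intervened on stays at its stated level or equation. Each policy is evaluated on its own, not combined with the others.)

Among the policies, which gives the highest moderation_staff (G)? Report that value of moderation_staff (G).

4978

Policy A (Y + 12):
  Y = 91 + 12 = 103
  S = 21
  E = -32 − 5·103 − 4·21 = -631
  G = 16 − 4·21 − 6·(-631) = 3718
Policy B (Y := 145):
  Y = 145
  S = 21
  E = -32 − 5·145 − 4·21 = -841
  G = 16 − 4·21 − 6·(-841) = 4978
Policy C (S − 51, Y + 41):
  Y = 91 + 41 = 132
  S = 21 − 51 = -30
  E = -32 − 5·132 − 4·(-30) = -572
  G = 16 − 4·(-30) − 6·(-572) = 3568
Comparing — Policy A: G=3718, Policy B: G=4978, Policy C: G=3568. Highest is 4978 (Policy B).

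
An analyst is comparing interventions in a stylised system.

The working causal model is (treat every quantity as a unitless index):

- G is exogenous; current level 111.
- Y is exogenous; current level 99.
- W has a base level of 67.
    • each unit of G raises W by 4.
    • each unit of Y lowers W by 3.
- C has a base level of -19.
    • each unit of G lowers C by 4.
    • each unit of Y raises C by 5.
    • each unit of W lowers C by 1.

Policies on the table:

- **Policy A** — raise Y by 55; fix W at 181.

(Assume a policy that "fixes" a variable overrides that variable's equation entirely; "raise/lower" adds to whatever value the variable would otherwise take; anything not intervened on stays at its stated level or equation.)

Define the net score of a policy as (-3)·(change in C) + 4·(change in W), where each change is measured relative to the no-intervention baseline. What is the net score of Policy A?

-1056

Baseline:
  G = 111
  Y = 99
  W = 67 + 4·111 − 3·99 = 214
  C = -19 − 4·111 + 5·99 − 214 = -182
Policy A (Y + 55, W := 181):
  G = 111
  Y = 99 + 55 = 154
  W = 181
  C = -19 − 4·111 + 5·154 − 181 = 126
ΔC = 126 − (-182) = 308; ΔW = 181 − 214 = -33
Score = (-3)·308 + 4·(-33) = -1056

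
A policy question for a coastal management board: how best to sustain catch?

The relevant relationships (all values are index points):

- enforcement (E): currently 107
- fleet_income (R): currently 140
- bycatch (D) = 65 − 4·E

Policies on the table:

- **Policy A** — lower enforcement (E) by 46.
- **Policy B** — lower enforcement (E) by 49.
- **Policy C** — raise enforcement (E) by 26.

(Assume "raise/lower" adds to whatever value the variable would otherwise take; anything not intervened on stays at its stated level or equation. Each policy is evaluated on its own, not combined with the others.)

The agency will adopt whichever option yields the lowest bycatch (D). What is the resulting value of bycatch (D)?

-467

Policy A (E − 46):
  E = 107 − 46 = 61
  D = 65 − 4·61 = -179
Policy B (E − 49):
  E = 107 − 49 = 58
  D = 65 − 4·58 = -167
Policy C (E + 26):
  E = 107 + 26 = 133
  D = 65 − 4·133 = -467
Comparing — Policy A: D=-179, Policy B: D=-167, Policy C: D=-467. Lowest is -467 (Policy C).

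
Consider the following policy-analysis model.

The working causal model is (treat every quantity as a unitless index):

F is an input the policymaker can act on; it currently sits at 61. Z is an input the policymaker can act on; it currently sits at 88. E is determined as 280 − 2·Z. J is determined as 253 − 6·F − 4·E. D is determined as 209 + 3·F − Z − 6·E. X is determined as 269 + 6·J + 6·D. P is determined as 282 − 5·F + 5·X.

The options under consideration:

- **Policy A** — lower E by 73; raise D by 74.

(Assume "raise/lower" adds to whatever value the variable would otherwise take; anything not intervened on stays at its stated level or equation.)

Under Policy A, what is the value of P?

Policy A (E − 73, D + 74):
  F = 61
  Z = 88
  E = 280 − 2·88 (−73 from intervention) = 31
  J = 253 − 6·61 − 4·31 = -237
  D = 209 + 3·61 − 88 − 6·31 (+74 from intervention) = 192
  X = 269 + 6·(-237) + 6·192 = -1
  P = 282 − 5·61 + 5·(-1) = -28

-28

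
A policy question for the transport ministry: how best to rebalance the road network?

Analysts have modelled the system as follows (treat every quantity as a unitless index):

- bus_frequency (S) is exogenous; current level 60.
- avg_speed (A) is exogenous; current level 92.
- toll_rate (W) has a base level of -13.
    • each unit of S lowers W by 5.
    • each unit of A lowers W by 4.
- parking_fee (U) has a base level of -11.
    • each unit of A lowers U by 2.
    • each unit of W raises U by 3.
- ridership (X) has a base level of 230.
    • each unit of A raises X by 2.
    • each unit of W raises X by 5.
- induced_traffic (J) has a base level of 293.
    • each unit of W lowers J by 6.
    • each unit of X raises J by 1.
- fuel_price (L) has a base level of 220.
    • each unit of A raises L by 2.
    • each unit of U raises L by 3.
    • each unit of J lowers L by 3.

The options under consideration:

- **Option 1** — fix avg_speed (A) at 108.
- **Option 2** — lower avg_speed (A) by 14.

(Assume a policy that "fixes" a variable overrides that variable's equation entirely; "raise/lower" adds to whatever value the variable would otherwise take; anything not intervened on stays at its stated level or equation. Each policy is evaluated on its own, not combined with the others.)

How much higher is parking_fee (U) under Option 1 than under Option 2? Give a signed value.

Option 1 (A := 108):
  S = 60
  A = 108
  W = -13 − 5·60 − 4·108 = -745
  U = -11 − 2·108 + 3·(-745) = -2462
Option 2 (A − 14):
  S = 60
  A = 92 − 14 = 78
  W = -13 − 5·60 − 4·78 = -625
  U = -11 − 2·78 + 3·(-625) = -2042
U: -2462 − (-2042) = -420

-420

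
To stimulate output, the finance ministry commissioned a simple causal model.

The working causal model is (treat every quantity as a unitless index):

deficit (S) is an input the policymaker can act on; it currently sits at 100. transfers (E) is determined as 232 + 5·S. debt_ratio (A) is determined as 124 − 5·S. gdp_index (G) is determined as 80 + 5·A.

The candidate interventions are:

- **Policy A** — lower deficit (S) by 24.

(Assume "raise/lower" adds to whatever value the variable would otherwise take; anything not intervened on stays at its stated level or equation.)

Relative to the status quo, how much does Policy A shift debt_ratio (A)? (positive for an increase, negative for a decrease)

120

Baseline:
  S = 100
  A = 124 − 5·100 = -376
Policy A (S − 24):
  S = 100 − 24 = 76
  A = 124 − 5·76 = -256
Change in A: -256 − (-376) = 120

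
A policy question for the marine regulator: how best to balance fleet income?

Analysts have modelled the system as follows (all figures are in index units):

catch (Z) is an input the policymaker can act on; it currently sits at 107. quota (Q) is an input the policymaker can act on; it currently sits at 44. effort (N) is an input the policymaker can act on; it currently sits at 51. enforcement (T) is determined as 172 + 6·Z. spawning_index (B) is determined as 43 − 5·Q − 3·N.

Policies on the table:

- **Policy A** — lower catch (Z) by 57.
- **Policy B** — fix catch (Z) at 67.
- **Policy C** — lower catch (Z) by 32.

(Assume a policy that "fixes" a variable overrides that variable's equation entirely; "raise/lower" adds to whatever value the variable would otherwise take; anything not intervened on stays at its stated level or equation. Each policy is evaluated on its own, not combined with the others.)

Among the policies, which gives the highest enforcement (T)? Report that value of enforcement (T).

622

Policy A (Z − 57):
  Z = 107 − 57 = 50
  T = 172 + 6·50 = 472
Policy B (Z := 67):
  Z = 67
  T = 172 + 6·67 = 574
Policy C (Z − 32):
  Z = 107 − 32 = 75
  T = 172 + 6·75 = 622
Comparing — Policy A: T=472, Policy B: T=574, Policy C: T=622. Highest is 622 (Policy C).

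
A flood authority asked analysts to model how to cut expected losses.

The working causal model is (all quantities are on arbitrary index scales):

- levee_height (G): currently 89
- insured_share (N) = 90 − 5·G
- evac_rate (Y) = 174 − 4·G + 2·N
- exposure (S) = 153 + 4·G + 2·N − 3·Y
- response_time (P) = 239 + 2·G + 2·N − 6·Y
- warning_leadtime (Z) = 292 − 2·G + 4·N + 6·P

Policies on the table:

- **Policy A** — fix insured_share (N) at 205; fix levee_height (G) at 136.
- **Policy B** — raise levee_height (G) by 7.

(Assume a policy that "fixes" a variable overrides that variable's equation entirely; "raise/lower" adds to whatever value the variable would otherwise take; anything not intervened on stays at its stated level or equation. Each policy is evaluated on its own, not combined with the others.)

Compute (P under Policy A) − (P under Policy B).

-4910

Policy A (N := 205, G := 136):
  G = 136
  N = 205
  Y = 174 − 4·136 + 2·205 = 40
  P = 239 + 2·136 + 2·205 − 6·40 = 681
Policy B (G + 7):
  G = 89 + 7 = 96
  N = 90 − 5·96 = -390
  Y = 174 − 4·96 + 2·(-390) = -990
  P = 239 + 2·96 + 2·(-390) − 6·(-990) = 5591
P: 681 − 5591 = -4910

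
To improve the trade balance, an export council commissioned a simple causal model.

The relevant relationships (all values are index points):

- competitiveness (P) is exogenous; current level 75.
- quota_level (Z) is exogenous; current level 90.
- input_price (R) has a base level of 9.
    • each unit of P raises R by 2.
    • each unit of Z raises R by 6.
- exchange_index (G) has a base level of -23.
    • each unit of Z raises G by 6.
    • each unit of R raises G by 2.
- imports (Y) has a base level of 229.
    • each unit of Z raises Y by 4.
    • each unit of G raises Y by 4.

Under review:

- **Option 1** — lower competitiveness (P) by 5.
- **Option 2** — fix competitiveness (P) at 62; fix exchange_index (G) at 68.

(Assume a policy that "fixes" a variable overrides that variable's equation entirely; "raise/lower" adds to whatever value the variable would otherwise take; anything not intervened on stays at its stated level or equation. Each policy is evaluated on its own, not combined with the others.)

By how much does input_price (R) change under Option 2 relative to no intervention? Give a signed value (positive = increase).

-26

Baseline:
  P = 75
  Z = 90
  R = 9 + 2·75 + 6·90 = 699
Option 2 (P := 62, G := 68):
  P = 62
  Z = 90
  R = 9 + 2·62 + 6·90 = 673
Change in R: 673 − 699 = -26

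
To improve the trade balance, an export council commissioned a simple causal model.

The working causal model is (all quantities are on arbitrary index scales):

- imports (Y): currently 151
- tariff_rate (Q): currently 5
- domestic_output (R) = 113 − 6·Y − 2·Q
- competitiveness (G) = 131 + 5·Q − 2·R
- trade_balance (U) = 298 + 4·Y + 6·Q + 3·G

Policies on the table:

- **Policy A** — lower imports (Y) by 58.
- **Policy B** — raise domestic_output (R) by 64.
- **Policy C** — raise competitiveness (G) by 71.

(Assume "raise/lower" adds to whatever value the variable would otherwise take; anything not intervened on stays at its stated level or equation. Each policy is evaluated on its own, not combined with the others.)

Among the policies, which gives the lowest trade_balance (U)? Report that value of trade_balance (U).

Policy A (Y − 58):
  Y = 151 − 58 = 93
  Q = 5
  R = 113 − 6·93 − 2·5 = -455
  G = 131 + 5·5 − 2·(-455) = 1066
  U = 298 + 4·93 + 6·5 + 3·1066 = 3898
Policy B (R + 64):
  Y = 151
  Q = 5
  R = 113 − 6·151 − 2·5 (+64 from intervention) = -739
  G = 131 + 5·5 − 2·(-739) = 1634
  U = 298 + 4·151 + 6·5 + 3·1634 = 5834
Policy C (G + 71):
  Y = 151
  Q = 5
  R = 113 − 6·151 − 2·5 = -803
  G = 131 + 5·5 − 2·(-803) (+71 from intervention) = 1833
  U = 298 + 4·151 + 6·5 + 3·1833 = 6431
Comparing — Policy A: U=3898, Policy B: U=5834, Policy C: U=6431. Lowest is 3898 (Policy A).

3898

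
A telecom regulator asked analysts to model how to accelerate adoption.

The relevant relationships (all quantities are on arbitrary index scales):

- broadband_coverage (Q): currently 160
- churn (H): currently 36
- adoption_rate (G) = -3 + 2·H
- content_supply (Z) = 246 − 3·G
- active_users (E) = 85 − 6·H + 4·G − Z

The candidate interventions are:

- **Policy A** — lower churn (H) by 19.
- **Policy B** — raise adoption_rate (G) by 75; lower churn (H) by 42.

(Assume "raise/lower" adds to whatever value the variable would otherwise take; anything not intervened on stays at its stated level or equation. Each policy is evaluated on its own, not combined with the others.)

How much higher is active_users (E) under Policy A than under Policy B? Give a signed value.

Policy A (H − 19):
  H = 36 − 19 = 17
  G = -3 + 2·17 = 31
  Z = 246 − 3·31 = 153
  E = 85 − 6·17 + 4·31 − 153 = -46
Policy B (G + 75, H − 42):
  H = 36 − 42 = -6
  G = -3 + 2·(-6) (+75 from intervention) = 60
  Z = 246 − 3·60 = 66
  E = 85 − 6·(-6) + 4·60 − 66 = 295
E: -46 − 295 = -341

-341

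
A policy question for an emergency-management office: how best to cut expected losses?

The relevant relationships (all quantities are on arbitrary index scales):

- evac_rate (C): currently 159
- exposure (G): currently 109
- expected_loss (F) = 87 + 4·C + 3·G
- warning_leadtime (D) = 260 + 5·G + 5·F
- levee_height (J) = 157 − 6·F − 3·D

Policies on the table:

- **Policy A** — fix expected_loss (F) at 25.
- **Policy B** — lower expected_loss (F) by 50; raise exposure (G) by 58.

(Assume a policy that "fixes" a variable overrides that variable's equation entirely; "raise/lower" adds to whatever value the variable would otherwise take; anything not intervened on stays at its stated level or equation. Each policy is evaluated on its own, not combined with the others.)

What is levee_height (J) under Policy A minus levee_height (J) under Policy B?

24999

Policy A (F := 25):
  C = 159
  G = 109
  F = 25
  D = 260 + 5·109 + 5·25 = 930
  J = 157 − 6·25 − 3·930 = -2783
Policy B (F − 50, G + 58):
  C = 159
  G = 109 + 58 = 167
  F = 87 + 4·159 + 3·167 (−50 from intervention) = 1174
  D = 260 + 5·167 + 5·1174 = 6965
  J = 157 − 6·1174 − 3·6965 = -27782
J: -2783 − (-27782) = 24999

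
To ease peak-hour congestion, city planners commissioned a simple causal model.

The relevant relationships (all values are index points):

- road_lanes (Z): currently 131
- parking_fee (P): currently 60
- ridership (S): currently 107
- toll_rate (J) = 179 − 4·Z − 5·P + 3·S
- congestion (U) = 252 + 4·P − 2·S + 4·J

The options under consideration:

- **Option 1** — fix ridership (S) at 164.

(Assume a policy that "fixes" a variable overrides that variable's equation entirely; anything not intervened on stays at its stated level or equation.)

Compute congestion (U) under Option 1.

Option 1 (S := 164):
  Z = 131
  P = 60
  S = 164
  J = 179 − 4·131 − 5·60 + 3·164 = -153
  U = 252 + 4·60 − 2·164 + 4·(-153) = -448

-448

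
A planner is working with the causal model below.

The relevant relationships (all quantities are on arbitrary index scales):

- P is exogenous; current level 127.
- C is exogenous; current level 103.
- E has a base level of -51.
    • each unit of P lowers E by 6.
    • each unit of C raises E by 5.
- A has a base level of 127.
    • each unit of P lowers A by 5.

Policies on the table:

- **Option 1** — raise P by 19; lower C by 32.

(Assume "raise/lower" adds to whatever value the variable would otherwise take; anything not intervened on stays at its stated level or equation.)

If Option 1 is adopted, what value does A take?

Option 1 (P + 19, C − 32):
  P = 127 + 19 = 146
  A = 127 − 5·146 = -603

-603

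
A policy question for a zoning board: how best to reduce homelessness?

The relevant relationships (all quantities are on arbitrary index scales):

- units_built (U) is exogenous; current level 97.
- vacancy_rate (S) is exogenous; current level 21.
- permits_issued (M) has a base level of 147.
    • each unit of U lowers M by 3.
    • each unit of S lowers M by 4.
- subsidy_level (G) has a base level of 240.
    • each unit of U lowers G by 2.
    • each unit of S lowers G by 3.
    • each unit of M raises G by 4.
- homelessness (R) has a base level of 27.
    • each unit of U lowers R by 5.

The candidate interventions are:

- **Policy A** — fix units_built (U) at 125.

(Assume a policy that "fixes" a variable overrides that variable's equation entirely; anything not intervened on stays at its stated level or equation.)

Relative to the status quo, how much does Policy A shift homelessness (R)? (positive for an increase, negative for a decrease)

Baseline:
  U = 97
  R = 27 − 5·97 = -458
Policy A (U := 125):
  U = 125
  R = 27 − 5·125 = -598
Change in R: -598 − (-458) = -140

-140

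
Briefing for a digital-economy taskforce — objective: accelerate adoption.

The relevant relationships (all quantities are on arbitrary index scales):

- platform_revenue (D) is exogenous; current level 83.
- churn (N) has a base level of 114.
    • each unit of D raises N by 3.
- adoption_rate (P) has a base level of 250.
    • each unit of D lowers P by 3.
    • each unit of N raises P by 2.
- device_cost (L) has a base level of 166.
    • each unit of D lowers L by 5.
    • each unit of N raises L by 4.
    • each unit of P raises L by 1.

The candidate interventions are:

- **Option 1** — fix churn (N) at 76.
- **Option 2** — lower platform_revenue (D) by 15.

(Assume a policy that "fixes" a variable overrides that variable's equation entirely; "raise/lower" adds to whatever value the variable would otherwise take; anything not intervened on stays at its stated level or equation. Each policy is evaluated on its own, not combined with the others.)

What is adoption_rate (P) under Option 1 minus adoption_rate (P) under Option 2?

-529

Option 1 (N := 76):
  D = 83
  N = 76
  P = 250 − 3·83 + 2·76 = 153
Option 2 (D − 15):
  D = 83 − 15 = 68
  N = 114 + 3·68 = 318
  P = 250 − 3·68 + 2·318 = 682
P: 153 − 682 = -529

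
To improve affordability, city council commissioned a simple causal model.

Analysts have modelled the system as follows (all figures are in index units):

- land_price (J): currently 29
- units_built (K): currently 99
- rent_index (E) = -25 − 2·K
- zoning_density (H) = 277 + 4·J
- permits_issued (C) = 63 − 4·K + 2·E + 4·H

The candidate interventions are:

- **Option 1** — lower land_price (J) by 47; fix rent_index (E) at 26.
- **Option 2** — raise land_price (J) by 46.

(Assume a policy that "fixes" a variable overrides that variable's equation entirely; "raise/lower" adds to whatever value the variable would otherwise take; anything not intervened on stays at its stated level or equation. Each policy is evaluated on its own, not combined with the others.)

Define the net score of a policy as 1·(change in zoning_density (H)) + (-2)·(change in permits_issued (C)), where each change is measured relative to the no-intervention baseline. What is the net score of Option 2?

Baseline:
  J = 29
  K = 99
  E = -25 − 2·99 = -223
  H = 277 + 4·29 = 393
  C = 63 − 4·99 + 2·(-223) + 4·393 = 793
Option 2 (J + 46):
  J = 29 + 46 = 75
  K = 99
  E = -25 − 2·99 = -223
  H = 277 + 4·75 = 577
  C = 63 − 4·99 + 2·(-223) + 4·577 = 1529
ΔH = 577 − 393 = 184; ΔC = 1529 − 793 = 736
Score = 1·184 + (-2)·736 = -1288

-1288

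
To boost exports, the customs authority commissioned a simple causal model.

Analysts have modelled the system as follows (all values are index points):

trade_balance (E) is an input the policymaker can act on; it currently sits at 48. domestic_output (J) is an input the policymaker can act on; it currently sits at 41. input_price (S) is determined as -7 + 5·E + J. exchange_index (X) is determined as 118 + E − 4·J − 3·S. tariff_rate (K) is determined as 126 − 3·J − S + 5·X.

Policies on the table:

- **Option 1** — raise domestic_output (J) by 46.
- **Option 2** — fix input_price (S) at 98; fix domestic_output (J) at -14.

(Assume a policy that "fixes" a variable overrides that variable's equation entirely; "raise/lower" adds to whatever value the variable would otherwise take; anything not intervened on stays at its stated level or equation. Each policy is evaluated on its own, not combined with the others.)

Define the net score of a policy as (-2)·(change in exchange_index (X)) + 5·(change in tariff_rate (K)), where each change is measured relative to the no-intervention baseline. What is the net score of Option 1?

Baseline:
  E = 48
  J = 41
  S = -7 + 5·48 + 41 = 274
  X = 118 + 48 − 4·41 − 3·274 = -820
  K = 126 − 3·41 − 274 + 5·(-820) = -4371
Option 1 (J + 46):
  E = 48
  J = 41 + 46 = 87
  S = -7 + 5·48 + 87 = 320
  X = 118 + 48 − 4·87 − 3·320 = -1142
  K = 126 − 3·87 − 320 + 5·(-1142) = -6165
ΔX = -1142 − (-820) = -322; ΔK = -6165 − (-4371) = -1794
Score = (-2)·(-322) + 5·(-1794) = -8326

-8326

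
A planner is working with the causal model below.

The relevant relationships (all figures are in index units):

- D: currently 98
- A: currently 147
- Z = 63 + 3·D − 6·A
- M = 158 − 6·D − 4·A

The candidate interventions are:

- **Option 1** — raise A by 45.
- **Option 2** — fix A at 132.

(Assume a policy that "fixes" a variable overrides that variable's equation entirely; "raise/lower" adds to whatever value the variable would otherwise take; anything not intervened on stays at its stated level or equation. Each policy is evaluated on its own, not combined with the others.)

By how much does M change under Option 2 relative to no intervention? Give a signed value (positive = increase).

Baseline:
  D = 98
  A = 147
  M = 158 − 6·98 − 4·147 = -1018
Option 2 (A := 132):
  D = 98
  A = 132
  M = 158 − 6·98 − 4·132 = -958
Change in M: -958 − (-1018) = 60

60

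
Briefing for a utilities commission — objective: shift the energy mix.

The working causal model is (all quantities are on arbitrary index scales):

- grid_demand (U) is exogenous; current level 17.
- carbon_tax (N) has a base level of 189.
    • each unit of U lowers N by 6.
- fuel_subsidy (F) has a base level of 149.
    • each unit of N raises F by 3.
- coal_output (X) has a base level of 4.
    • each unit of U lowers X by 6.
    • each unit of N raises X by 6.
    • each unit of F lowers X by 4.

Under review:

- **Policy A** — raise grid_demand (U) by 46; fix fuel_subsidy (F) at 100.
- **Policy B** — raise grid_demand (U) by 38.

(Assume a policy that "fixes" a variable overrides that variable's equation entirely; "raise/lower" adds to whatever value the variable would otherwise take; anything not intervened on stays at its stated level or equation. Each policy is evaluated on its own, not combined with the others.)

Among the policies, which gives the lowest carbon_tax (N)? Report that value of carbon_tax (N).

Policy A (U + 46, F := 100):
  U = 17 + 46 = 63
  N = 189 − 6·63 = -189
Policy B (U + 38):
  U = 17 + 38 = 55
  N = 189 − 6·55 = -141
Comparing — Policy A: N=-189, Policy B: N=-141. Lowest is -189 (Policy A).

-189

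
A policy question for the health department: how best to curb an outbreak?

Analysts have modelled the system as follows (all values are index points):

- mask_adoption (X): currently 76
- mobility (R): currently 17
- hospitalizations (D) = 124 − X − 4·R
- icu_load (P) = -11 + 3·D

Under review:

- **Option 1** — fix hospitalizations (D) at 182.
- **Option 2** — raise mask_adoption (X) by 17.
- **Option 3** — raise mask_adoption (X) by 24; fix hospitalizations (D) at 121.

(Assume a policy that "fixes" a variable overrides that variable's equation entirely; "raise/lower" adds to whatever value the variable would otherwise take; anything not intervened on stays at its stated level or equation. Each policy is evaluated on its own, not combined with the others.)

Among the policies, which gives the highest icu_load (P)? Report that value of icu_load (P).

Option 1 (D := 182):
  X = 76
  R = 17
  D = 182
  P = -11 + 3·182 = 535
Option 2 (X + 17):
  X = 76 + 17 = 93
  R = 17
  D = 124 − 93 − 4·17 = -37
  P = -11 + 3·(-37) = -122
Option 3 (X + 24, D := 121):
  X = 76 + 24 = 100
  R = 17
  D = 121
  P = -11 + 3·121 = 352
Comparing — Option 1: P=535, Option 2: P=-122, Option 3: P=352. Highest is 535 (Option 1).

535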